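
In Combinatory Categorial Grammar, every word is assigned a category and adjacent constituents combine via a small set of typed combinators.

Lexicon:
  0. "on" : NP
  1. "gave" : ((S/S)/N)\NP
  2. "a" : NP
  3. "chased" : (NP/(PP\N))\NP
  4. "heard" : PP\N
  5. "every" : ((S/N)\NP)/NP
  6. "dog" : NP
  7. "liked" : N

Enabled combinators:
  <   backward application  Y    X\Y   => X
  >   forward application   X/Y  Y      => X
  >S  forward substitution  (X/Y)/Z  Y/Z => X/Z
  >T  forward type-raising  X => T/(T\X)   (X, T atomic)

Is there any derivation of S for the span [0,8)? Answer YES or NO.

YES

[0,8] S   >
  [0,7] S/N   >S
    [0,2] (S/S)/N   <
      [0,1] "on" : NP
      [1,2] "gave" : ((S/S)/N)\NP
    [2,7] S/N   <
      [2,5] NP   >
        [2,4] NP/(PP\N)   <
          [2,3] "a" : NP
          [3,4] "chased" : (NP/(PP\N))\NP
        [4,5] "heard" : PP\N
      [5,7] (S/N)\NP   >
        [5,6] "every" : ((S/N)\NP)/NP
        [6,7] "dog" : NP
  [7,8] "liked" : N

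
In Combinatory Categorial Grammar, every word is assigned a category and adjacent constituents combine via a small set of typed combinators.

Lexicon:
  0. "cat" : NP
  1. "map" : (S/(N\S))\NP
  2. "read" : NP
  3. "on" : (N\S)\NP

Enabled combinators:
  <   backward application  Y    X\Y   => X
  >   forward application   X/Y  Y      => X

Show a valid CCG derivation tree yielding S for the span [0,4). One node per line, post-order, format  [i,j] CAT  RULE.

[0,1] NP  lex  "cat"
[1,2] (S/(N\S))\NP  lex  "map"
[0,2] S/(N\S)  <  k=1
[2,3] NP  lex  "read"
[3,4] (N\S)\NP  lex  "on"
[2,4] N\S  <  k=3
[0,4] S  >  k=2

[0,4] S   >
  [0,2] S/(N\S)   <
    [0,1] "cat" : NP
    [1,2] "map" : (S/(N\S))\NP
  [2,4] N\S   <
    [2,3] "read" : NP
    [3,4] "on" : (N\S)\NP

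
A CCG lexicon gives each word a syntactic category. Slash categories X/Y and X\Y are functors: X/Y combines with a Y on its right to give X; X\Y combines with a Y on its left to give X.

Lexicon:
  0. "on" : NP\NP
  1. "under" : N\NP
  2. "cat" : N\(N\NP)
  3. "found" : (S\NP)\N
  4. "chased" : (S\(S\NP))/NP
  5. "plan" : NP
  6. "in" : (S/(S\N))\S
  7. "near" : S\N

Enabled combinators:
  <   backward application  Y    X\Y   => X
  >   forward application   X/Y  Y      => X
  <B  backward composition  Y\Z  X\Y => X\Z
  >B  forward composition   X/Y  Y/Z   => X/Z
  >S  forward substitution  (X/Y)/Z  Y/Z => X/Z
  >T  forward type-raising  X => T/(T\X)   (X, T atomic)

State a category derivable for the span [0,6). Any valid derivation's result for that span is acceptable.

S

[0,8] S   >
  [0,7] S/(S\N)   <
    [0,6] S   <
      [0,4] S\NP   <B
        [0,1] "on" : NP\NP
        [1,4] S\NP   <
          [1,3] N   <
            [1,2] "under" : N\NP
            [2,3] "cat" : N\(N\NP)
          [3,4] "found" : (S\NP)\N
      [4,6] S\(S\NP)   >
        [4,5] "chased" : (S\(S\NP))/NP
        [5,6] "plan" : NP
    [6,7] "in" : (S/(S\N))\S
  [7,8] "near" : S\N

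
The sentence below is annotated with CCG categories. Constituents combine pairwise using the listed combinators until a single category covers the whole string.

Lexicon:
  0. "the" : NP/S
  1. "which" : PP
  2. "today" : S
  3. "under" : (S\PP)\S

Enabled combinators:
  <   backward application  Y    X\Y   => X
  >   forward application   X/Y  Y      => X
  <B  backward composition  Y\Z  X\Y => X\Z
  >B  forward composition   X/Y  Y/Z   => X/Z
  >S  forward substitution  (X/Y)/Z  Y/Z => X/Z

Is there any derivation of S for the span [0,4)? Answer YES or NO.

NO

NP/S PP S (S\PP)\S
CKY chart[0,4] = {NP}; S ∉ chart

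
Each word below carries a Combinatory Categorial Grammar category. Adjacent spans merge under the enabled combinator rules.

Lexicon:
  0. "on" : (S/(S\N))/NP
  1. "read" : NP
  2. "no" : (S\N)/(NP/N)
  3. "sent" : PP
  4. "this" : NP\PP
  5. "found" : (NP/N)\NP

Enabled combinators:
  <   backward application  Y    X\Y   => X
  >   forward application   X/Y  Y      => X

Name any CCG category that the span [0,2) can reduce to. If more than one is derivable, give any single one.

[0,6] S   >
  [0,2] S/(S\N)   >
    [0,1] "on" : (S/(S\N))/NP
    [1,2] "read" : NP
  [2,6] S\N   >
    [2,3] "no" : (S\N)/(NP/N)
    [3,6] NP/N   <
      [3,5] NP   <
        [3,4] "sent" : PP
        [4,5] "this" : NP\PP
      [5,6] "found" : (NP/N)\NP

S/(S\N)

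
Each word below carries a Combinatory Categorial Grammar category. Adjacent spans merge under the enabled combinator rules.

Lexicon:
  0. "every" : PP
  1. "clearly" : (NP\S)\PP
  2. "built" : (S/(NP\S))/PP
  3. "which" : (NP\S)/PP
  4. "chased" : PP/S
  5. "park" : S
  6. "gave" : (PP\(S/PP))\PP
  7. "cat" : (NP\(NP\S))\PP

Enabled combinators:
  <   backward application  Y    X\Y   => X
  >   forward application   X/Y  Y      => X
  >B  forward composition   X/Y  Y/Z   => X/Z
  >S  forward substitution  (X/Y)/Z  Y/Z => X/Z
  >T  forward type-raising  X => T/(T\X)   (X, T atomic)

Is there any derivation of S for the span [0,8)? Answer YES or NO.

NO

PP (NP\S)\PP (S/(NP\S))/PP (NP\S)/PP PP/S S (PP\(S/PP))\PP (NP\(NP\S))\PP
CKY chart[0,8] = {N/(N\NP), NP, NP/(NP\NP), PP/(PP\NP), S/(S\NP)}; S ∉ chart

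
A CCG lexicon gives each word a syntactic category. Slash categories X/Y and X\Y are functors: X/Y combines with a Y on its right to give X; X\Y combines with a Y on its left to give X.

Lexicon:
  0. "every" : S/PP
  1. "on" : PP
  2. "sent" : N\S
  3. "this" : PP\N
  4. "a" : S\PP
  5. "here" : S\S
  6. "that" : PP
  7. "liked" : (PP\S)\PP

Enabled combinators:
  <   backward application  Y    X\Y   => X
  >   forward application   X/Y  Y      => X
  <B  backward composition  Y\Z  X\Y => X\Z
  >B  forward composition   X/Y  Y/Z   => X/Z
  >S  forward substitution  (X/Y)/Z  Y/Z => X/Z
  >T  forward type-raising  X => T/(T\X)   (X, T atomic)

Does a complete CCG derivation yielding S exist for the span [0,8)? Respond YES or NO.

S/PP PP N\S PP\N S\PP S\S PP (PP\S)\PP
CKY chart[0,8] = {N/(N\PP), NP/(NP\PP), PP, PP/(PP\PP), S/(S\PP)}; S ∉ chart

NO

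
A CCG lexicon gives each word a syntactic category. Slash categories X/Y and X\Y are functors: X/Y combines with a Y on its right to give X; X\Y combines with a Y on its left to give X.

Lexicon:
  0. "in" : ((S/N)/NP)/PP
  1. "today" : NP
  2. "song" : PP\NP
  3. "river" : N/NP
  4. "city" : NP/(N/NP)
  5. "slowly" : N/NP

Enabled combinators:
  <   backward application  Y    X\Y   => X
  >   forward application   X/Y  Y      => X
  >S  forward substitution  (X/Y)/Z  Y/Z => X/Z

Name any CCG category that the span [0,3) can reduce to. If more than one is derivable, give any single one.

(S/N)/NP

[0,6] S   >
  [0,4] S/NP   >S
    [0,3] (S/N)/NP   >
      [0,1] "in" : ((S/N)/NP)/PP
      [1,3] PP   <
        [1,2] "today" : NP
        [2,3] "song" : PP\NP
    [3,4] "river" : N/NP
  [4,6] NP   >
    [4,5] "city" : NP/(N/NP)
    [5,6] "slowly" : N/NP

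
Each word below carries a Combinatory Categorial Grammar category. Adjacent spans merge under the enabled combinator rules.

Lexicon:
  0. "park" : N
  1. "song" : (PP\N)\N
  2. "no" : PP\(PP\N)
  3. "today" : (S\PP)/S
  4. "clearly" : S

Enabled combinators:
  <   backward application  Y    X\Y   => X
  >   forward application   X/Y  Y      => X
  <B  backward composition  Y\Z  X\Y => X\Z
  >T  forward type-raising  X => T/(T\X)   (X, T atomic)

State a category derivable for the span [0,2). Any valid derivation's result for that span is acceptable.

[0,5] S   <
  [0,3] PP   <
    [0,2] PP\N   <
      [0,1] "park" : N
      [1,2] "song" : (PP\N)\N
    [2,3] "no" : PP\(PP\N)
  [3,5] S\PP   >
    [3,4] "today" : (S\PP)/S
    [4,5] "clearly" : S

PP\N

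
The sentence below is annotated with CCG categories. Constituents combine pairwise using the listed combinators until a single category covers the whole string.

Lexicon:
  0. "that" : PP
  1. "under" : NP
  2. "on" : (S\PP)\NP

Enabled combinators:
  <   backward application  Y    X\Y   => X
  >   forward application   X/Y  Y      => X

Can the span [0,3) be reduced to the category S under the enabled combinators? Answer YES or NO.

[0,3] S   <
  [0,1] "that" : PP
  [1,3] S\PP   <
    [1,2] "under" : NP
    [2,3] "on" : (S\PP)\NP

YES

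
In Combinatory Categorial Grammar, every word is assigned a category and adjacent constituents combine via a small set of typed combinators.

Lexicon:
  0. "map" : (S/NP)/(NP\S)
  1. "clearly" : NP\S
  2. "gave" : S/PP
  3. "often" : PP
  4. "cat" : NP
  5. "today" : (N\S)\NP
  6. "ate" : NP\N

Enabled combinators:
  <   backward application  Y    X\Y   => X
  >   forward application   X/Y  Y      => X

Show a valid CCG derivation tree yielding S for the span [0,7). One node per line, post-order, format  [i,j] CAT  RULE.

[0,1] (S/NP)/(NP\S)  lex  "map"
[1,2] NP\S  lex  "clearly"
[0,2] S/NP  >  k=1
[2,3] S/PP  lex  "gave"
[3,4] PP  lex  "often"
[2,4] S  >  k=3
[4,5] NP  lex  "cat"
[5,6] (N\S)\NP  lex  "today"
[4,6] N\S  <  k=5
[2,6] N  <  k=4
[6,7] NP\N  lex  "ate"
[2,7] NP  <  k=6
[0,7] S  >  k=2

[0,7] S   >
  [0,2] S/NP   >
    [0,1] "map" : (S/NP)/(NP\S)
    [1,2] "clearly" : NP\S
  [2,7] NP   <
    [2,6] N   <
      [2,4] S   >
        [2,3] "gave" : S/PP
        [3,4] "often" : PP
      [4,6] N\S   <
        [4,5] "cat" : NP
        [5,6] "today" : (N\S)\NP
    [6,7] "ate" : NP\N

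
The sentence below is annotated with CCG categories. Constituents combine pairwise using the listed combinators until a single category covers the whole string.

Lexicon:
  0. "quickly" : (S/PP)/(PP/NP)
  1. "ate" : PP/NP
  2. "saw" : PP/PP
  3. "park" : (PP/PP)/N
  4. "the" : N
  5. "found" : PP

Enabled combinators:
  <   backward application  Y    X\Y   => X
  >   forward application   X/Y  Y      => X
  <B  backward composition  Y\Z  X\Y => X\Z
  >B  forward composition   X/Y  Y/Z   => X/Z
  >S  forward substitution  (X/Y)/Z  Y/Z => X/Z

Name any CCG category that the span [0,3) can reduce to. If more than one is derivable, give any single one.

[0,6] S   >
  [0,5] S/PP   >B
    [0,3] S/PP   >B
      [0,2] S/PP   >
        [0,1] "quickly" : (S/PP)/(PP/NP)
        [1,2] "ate" : PP/NP
      [2,3] "saw" : PP/PP
    [3,5] PP/PP   >
      [3,4] "park" : (PP/PP)/N
      [4,5] "the" : N
  [5,6] "found" : PP

S/PP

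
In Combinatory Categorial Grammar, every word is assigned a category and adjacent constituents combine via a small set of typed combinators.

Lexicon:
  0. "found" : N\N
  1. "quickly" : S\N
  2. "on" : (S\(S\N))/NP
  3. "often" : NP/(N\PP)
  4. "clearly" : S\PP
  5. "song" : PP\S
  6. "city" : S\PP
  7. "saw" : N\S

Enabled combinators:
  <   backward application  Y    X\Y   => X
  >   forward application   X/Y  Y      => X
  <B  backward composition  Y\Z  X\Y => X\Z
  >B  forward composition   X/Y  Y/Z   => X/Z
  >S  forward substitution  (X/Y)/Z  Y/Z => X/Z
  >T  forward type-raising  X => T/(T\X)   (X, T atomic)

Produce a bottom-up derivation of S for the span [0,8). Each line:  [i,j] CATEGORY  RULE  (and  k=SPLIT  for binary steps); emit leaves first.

[0,8] S   <
  [0,2] S\N   <B
    [0,1] "found" : N\N
    [1,2] "quickly" : S\N
  [2,8] S\(S\N)   >
    [2,3] "on" : (S\(S\N))/NP
    [3,8] NP   >
      [3,4] "often" : NP/(N\PP)
      [4,8] N\PP   <B
        [4,6] PP\PP   <B
          [4,5] "clearly" : S\PP
          [5,6] "song" : PP\S
        [6,8] N\PP   <B
          [6,7] "city" : S\PP
          [7,8] "saw" : N\S

[0,1] N\N  lex  "found"
[1,2] S\N  lex  "quickly"
[0,2] S\N  <B  k=1
[2,3] (S\(S\N))/NP  lex  "on"
[3,4] NP/(N\PP)  lex  "often"
[4,5] S\PP  lex  "clearly"
[5,6] PP\S  lex  "song"
[4,6] PP\PP  <B  k=5
[6,7] S\PP  lex  "city"
[7,8] N\S  lex  "saw"
[6,8] N\PP  <B  k=7
[4,8] N\PP  <B  k=6
[3,8] NP  >  k=4
[2,8] S\(S\N)  >  k=3
[0,8] S  <  k=2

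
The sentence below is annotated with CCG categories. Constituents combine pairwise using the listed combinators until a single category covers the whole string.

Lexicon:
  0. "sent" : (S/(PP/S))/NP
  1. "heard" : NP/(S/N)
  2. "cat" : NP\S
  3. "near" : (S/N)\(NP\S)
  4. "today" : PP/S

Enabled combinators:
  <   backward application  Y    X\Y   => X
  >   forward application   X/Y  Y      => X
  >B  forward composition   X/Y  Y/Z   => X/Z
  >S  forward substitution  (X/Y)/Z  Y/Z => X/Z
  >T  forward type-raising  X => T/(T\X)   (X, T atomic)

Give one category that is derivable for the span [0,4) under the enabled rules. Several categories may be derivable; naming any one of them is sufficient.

[0,5] S   >
  [0,4] S/(PP/S)   >
    [0,1] "sent" : (S/(PP/S))/NP
    [1,4] NP   >
      [1,2] "heard" : NP/(S/N)
      [2,4] S/N   <
        [2,3] "cat" : NP\S
        [3,4] "near" : (S/N)\(NP\S)
  [4,5] "today" : PP/S

S/(PP/S)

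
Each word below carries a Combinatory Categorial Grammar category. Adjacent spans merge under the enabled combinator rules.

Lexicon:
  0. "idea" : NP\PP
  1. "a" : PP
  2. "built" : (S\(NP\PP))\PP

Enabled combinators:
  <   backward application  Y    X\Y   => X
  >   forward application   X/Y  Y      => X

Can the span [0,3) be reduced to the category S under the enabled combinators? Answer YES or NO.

YES

[0,3] S   <
  [0,1] "idea" : NP\PP
  [1,3] S\(NP\PP)   <
    [1,2] "a" : PP
    [2,3] "built" : (S\(NP\PP))\PP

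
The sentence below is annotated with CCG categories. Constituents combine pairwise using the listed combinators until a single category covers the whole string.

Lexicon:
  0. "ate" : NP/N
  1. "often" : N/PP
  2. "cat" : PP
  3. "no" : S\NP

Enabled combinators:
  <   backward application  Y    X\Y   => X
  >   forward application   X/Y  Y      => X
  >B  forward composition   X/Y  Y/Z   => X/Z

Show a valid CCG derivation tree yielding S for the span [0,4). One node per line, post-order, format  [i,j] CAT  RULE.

[0,4] S   <
  [0,3] NP   >
    [0,2] NP/PP   >B
      [0,1] "ate" : NP/N
      [1,2] "often" : N/PP
    [2,3] "cat" : PP
  [3,4] "no" : S\NP

[0,1] NP/N  lex  "ate"
[1,2] N/PP  lex  "often"
[0,2] NP/PP  >B  k=1
[2,3] PP  lex  "cat"
[0,3] NP  >  k=2
[3,4] S\NP  lex  "no"
[0,4] S  <  k=3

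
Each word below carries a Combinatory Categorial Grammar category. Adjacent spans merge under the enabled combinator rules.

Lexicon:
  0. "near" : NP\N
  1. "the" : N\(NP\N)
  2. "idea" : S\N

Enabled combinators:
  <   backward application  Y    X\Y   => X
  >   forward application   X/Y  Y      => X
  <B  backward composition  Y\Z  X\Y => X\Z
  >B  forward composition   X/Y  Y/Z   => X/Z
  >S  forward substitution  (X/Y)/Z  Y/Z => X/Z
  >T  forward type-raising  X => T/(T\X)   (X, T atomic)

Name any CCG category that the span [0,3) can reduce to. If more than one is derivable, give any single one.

S

[0,3] S   <
  [0,2] N   <
    [0,1] "near" : NP\N
    [1,2] "the" : N\(NP\N)
  [2,3] "idea" : S\N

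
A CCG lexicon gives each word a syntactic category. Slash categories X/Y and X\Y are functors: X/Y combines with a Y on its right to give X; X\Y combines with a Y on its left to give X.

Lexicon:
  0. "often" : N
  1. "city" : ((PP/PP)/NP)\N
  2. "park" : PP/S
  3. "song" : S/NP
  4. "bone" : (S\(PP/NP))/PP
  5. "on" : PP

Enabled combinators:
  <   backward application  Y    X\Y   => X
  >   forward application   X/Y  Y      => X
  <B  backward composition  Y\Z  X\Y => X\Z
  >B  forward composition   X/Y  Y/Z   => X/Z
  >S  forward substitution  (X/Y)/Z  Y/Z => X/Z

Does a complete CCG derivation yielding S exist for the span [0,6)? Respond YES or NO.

YES

[0,6] S   <
  [0,4] PP/NP   >S
    [0,2] (PP/PP)/NP   <
      [0,1] "often" : N
      [1,2] "city" : ((PP/PP)/NP)\N
    [2,4] PP/NP   >B
      [2,3] "park" : PP/S
      [3,4] "song" : S/NP
  [4,6] S\(PP/NP)   >
    [4,5] "bone" : (S\(PP/NP))/PP
    [5,6] "on" : PP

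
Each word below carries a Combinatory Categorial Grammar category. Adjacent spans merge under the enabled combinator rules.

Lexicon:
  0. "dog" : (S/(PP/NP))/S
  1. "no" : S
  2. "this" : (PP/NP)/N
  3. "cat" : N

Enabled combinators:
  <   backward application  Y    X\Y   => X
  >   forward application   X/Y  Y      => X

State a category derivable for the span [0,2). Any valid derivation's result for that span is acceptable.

[0,4] S   >
  [0,2] S/(PP/NP)   >
    [0,1] "dog" : (S/(PP/NP))/S
    [1,2] "no" : S
  [2,4] PP/NP   >
    [2,3] "this" : (PP/NP)/N
    [3,4] "cat" : N

S/(PP/NP)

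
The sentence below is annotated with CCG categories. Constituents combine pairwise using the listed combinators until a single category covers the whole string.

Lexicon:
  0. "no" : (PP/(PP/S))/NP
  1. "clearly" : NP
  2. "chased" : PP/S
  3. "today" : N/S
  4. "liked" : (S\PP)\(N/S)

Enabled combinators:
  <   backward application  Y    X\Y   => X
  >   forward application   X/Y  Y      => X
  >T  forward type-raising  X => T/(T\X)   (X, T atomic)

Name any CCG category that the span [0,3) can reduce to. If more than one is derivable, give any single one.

[0,5] S   <
  [0,3] PP   >
    [0,2] PP/(PP/S)   >
      [0,1] "no" : (PP/(PP/S))/NP
      [1,2] "clearly" : NP
    [2,3] "chased" : PP/S
  [3,5] S\PP   <
    [3,4] "today" : N/S
    [4,5] "liked" : (S\PP)\(N/S)

PP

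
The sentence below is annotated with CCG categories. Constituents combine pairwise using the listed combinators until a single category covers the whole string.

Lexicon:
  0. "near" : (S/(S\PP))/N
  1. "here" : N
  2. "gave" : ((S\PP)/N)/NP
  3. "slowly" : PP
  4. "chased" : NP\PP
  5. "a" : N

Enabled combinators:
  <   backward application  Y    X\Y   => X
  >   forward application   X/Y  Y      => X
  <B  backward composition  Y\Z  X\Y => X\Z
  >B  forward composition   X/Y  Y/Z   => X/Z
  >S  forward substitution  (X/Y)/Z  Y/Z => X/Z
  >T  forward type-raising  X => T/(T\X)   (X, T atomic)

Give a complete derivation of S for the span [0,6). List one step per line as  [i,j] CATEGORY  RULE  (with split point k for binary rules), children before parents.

[0,1] (S/(S\PP))/N  lex  "near"
[1,2] N  lex  "here"
[0,2] S/(S\PP)  >  k=1
[2,3] ((S\PP)/N)/NP  lex  "gave"
[3,4] PP  lex  "slowly"
[4,5] NP\PP  lex  "chased"
[3,5] NP  <  k=4
[2,5] (S\PP)/N  >  k=3
[5,6] N  lex  "a"
[2,6] S\PP  >  k=5
[0,6] S  >  k=2

[0,6] S   >
  [0,2] S/(S\PP)   >
    [0,1] "near" : (S/(S\PP))/N
    [1,2] "here" : N
  [2,6] S\PP   >
    [2,5] (S\PP)/N   >
      [2,3] "gave" : ((S\PP)/N)/NP
      [3,5] NP   <
        [3,4] "slowly" : PP
        [4,5] "chased" : NP\PP
    [5,6] "a" : N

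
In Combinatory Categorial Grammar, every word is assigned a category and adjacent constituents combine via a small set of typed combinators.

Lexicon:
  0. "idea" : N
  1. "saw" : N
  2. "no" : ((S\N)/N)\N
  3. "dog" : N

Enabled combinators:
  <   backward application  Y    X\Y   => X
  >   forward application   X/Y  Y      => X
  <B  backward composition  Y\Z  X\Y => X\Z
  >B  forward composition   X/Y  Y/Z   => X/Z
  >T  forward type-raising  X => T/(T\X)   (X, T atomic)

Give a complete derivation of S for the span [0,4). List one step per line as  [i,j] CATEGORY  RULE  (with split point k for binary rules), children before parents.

[0,4] S   <
  [0,1] "idea" : N
  [1,4] S\N   >
    [1,3] (S\N)/N   <
      [1,2] "saw" : N
      [2,3] "no" : ((S\N)/N)\N
    [3,4] "dog" : N

[0,1] N  lex  "idea"
[1,2] N  lex  "saw"
[2,3] ((S\N)/N)\N  lex  "no"
[1,3] (S\N)/N  <  k=2
[3,4] N  lex  "dog"
[1,4] S\N  >  k=3
[0,4] S  <  k=1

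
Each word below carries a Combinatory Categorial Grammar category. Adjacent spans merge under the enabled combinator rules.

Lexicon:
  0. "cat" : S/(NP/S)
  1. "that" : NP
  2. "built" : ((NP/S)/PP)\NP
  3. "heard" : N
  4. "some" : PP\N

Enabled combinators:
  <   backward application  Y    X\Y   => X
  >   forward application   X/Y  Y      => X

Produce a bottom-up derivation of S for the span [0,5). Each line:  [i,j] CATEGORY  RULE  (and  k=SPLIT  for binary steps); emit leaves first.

[0,1] S/(NP/S)  lex  "cat"
[1,2] NP  lex  "that"
[2,3] ((NP/S)/PP)\NP  lex  "built"
[1,3] (NP/S)/PP  <  k=2
[3,4] N  lex  "heard"
[4,5] PP\N  lex  "some"
[3,5] PP  <  k=4
[1,5] NP/S  >  k=3
[0,5] S  >  k=1

[0,5] S   >
  [0,1] "cat" : S/(NP/S)
  [1,5] NP/S   >
    [1,3] (NP/S)/PP   <
      [1,2] "that" : NP
      [2,3] "built" : ((NP/S)/PP)\NP
    [3,5] PP   <
      [3,4] "heard" : N
      [4,5] "some" : PP\N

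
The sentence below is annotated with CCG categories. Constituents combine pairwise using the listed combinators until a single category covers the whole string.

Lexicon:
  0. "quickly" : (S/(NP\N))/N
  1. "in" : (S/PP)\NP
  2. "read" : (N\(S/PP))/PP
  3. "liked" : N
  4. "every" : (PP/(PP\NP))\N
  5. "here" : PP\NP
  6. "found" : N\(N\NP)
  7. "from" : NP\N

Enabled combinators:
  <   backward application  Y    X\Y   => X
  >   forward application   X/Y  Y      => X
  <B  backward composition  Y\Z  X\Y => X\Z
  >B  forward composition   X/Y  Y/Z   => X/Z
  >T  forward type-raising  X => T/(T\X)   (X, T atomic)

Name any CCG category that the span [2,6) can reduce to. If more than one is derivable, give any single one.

N\(S/PP)

[0,8] S   >
  [0,7] S/(NP\N)   >
    [0,1] "quickly" : (S/(NP\N))/N
    [1,7] N   <
      [1,6] N\NP   <B
        [1,2] "in" : (S/PP)\NP
        [2,6] N\(S/PP)   >
          [2,3] "read" : (N\(S/PP))/PP
          [3,6] PP   >
            [3,5] PP/(PP\NP)   <
              [3,4] "liked" : N
              [4,5] "every" : (PP/(PP\NP))\N
            [5,6] "here" : PP\NP
      [6,7] "found" : N\(N\NP)
  [7,8] "from" : NP\N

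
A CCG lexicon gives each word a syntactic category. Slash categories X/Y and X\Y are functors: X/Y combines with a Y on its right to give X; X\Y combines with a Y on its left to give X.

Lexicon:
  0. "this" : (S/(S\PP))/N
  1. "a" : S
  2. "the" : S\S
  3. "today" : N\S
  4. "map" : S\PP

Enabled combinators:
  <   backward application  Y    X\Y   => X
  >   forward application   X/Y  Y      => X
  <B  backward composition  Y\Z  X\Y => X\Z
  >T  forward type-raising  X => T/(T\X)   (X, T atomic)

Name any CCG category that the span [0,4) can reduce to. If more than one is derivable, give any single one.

S/(S\PP)

[0,5] S   >
  [0,4] S/(S\PP)   >
    [0,1] "this" : (S/(S\PP))/N
    [1,4] N   >
      [1,2] N/(N\S)   >T
        [1,2] "a" : S
      [2,4] N\S   <B
        [2,3] "the" : S\S
        [3,4] "today" : N\S
  [4,5] "map" : S\PP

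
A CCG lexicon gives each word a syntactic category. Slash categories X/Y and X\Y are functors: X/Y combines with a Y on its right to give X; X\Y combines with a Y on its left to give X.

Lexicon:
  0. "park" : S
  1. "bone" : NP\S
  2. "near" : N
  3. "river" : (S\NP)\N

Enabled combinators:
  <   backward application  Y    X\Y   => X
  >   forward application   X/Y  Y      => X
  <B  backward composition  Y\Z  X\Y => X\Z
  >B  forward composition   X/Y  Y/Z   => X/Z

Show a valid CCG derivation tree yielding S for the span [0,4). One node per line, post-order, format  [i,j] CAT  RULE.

[0,4] S   <
  [0,2] NP   <
    [0,1] "park" : S
    [1,2] "bone" : NP\S
  [2,4] S\NP   <
    [2,3] "near" : N
    [3,4] "river" : (S\NP)\N

[0,1] S  lex  "park"
[1,2] NP\S  lex  "bone"
[0,2] NP  <  k=1
[2,3] N  lex  "near"
[3,4] (S\NP)\N  lex  "river"
[2,4] S\NP  <  k=3
[0,4] S  <  k=2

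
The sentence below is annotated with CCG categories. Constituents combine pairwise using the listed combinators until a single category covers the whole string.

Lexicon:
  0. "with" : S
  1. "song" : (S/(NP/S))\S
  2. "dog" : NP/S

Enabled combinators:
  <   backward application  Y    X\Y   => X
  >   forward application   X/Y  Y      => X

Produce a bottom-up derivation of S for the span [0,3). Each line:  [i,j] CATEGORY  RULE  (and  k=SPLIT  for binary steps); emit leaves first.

[0,3] S   >
  [0,2] S/(NP/S)   <
    [0,1] "with" : S
    [1,2] "song" : (S/(NP/S))\S
  [2,3] "dog" : NP/S

[0,1] S  lex  "with"
[1,2] (S/(NP/S))\S  lex  "song"
[0,2] S/(NP/S)  <  k=1
[2,3] NP/S  lex  "dog"
[0,3] S  >  k=2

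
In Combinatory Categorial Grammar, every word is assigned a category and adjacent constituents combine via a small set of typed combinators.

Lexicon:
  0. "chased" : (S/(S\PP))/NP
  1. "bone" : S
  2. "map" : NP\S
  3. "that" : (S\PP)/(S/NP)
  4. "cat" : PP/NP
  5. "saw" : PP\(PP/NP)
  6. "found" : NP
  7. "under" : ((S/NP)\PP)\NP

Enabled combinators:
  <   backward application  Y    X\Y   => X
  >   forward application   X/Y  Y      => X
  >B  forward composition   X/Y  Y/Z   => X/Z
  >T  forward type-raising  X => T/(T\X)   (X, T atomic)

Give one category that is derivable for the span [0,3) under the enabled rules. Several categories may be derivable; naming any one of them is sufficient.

S/(S\PP)

[0,8] S   >
  [0,3] S/(S\PP)   >
    [0,1] "chased" : (S/(S\PP))/NP
    [1,3] NP   >
      [1,2] NP/(NP\S)   >T
        [1,2] "bone" : S
      [2,3] "map" : NP\S
  [3,8] S\PP   >
    [3,4] "that" : (S\PP)/(S/NP)
    [4,8] S/NP   <
      [4,6] PP   <
        [4,5] "cat" : PP/NP
        [5,6] "saw" : PP\(PP/NP)
      [6,8] (S/NP)\PP   <
        [6,7] "found" : NP
        [7,8] "under" : ((S/NP)\PP)\NP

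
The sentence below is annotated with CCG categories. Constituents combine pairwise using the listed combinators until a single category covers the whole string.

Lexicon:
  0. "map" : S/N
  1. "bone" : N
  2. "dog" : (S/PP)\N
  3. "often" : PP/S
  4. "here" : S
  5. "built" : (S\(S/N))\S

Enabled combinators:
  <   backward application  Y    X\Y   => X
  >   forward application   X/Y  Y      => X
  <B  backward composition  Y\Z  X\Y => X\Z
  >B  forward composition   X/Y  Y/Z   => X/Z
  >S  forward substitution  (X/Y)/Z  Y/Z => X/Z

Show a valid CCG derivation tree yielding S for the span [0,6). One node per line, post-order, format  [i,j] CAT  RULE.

[0,6] S   <
  [0,1] "map" : S/N
  [1,6] S\(S/N)   <
    [1,5] S   >
      [1,3] S/PP   <
        [1,2] "bone" : N
        [2,3] "dog" : (S/PP)\N
      [3,5] PP   >
        [3,4] "often" : PP/S
        [4,5] "here" : S
    [5,6] "built" : (S\(S/N))\S

[0,1] S/N  lex  "map"
[1,2] N  lex  "bone"
[2,3] (S/PP)\N  lex  "dog"
[1,3] S/PP  <  k=2
[3,4] PP/S  lex  "often"
[4,5] S  lex  "here"
[3,5] PP  >  k=4
[1,5] S  >  k=3
[5,6] (S\(S/N))\S  lex  "built"
[1,6] S\(S/N)  <  k=5
[0,6] S  <  k=1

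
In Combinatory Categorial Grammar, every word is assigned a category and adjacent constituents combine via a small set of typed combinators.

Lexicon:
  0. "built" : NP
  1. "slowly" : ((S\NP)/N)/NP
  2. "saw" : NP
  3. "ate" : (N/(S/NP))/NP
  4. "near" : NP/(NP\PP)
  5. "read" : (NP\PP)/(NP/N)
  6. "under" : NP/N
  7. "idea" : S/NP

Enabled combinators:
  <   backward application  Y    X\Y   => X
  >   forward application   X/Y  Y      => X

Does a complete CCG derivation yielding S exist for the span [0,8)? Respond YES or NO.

[0,8] S   <
  [0,1] "built" : NP
  [1,8] S\NP   >
    [1,3] (S\NP)/N   >
      [1,2] "slowly" : ((S\NP)/N)/NP
      [2,3] "saw" : NP
    [3,8] N   >
      [3,7] N/(S/NP)   >
        [3,4] "ate" : (N/(S/NP))/NP
        [4,7] NP   >
          [4,5] "near" : NP/(NP\PP)
          [5,7] NP\PP   >
            [5,6] "read" : (NP\PP)/(NP/N)
            [6,7] "under" : NP/N
      [7,8] "idea" : S/NP

YES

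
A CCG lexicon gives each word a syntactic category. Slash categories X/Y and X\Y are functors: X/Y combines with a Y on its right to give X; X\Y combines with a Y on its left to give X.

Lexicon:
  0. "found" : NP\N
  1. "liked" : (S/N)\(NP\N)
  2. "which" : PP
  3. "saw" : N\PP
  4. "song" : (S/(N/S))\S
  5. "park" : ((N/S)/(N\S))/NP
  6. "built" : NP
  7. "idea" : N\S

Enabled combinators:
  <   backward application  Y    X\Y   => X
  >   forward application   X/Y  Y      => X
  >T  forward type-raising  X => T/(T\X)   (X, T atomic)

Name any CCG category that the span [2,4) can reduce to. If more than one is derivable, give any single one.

N

[0,8] S   >
  [0,5] S/(N/S)   <
    [0,4] S   >
      [0,2] S/N   <
        [0,1] "found" : NP\N
        [1,2] "liked" : (S/N)\(NP\N)
      [2,4] N   <
        [2,3] "which" : PP
        [3,4] "saw" : N\PP
    [4,5] "song" : (S/(N/S))\S
  [5,8] N/S   >
    [5,7] (N/S)/(N\S)   >
      [5,6] "park" : ((N/S)/(N\S))/NP
      [6,7] "built" : NP
    [7,8] "idea" : N\S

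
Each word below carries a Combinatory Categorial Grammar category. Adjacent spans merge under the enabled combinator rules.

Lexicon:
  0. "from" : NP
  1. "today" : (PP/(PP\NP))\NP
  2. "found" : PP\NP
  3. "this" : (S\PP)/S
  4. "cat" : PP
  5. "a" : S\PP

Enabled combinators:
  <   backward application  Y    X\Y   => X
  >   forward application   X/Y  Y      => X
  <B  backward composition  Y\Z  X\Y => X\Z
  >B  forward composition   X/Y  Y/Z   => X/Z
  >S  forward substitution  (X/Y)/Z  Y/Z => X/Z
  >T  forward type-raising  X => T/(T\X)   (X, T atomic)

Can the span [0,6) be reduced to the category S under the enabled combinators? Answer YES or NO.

[0,6] S   <
  [0,3] PP   >
    [0,2] PP/(PP\NP)   <
      [0,1] "from" : NP
      [1,2] "today" : (PP/(PP\NP))\NP
    [2,3] "found" : PP\NP
  [3,6] S\PP   >
    [3,4] "this" : (S\PP)/S
    [4,6] S   >
      [4,5] S/(S\PP)   >T
        [4,5] "cat" : PP
      [5,6] "a" : S\PP

YES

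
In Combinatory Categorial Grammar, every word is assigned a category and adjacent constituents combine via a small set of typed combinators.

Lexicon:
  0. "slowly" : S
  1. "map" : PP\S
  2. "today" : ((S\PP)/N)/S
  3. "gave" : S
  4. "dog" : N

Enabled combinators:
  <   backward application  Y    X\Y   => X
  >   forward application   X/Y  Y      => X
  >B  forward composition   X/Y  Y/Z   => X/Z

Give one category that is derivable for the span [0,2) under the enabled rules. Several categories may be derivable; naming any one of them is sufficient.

PP

[0,5] S   <
  [0,2] PP   <
    [0,1] "slowly" : S
    [1,2] "map" : PP\S
  [2,5] S\PP   >
    [2,4] (S\PP)/N   >
      [2,3] "today" : ((S\PP)/N)/S
      [3,4] "gave" : S
    [4,5] "dog" : N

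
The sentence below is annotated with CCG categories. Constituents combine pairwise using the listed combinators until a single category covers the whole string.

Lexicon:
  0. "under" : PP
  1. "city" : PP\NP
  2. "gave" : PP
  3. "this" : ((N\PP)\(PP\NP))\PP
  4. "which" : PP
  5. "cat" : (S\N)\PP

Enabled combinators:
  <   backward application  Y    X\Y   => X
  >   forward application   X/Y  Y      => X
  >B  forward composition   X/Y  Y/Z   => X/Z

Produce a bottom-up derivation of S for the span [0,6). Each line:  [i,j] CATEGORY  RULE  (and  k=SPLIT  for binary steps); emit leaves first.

[0,6] S   <
  [0,4] N   <
    [0,1] "under" : PP
    [1,4] N\PP   <
      [1,2] "city" : PP\NP
      [2,4] (N\PP)\(PP\NP)   <
        [2,3] "gave" : PP
        [3,4] "this" : ((N\PP)\(PP\NP))\PP
  [4,6] S\N   <
    [4,5] "which" : PP
    [5,6] "cat" : (S\N)\PP

[0,1] PP  lex  "under"
[1,2] PP\NP  lex  "city"
[2,3] PP  lex  "gave"
[3,4] ((N\PP)\(PP\NP))\PP  lex  "this"
[2,4] (N\PP)\(PP\NP)  <  k=3
[1,4] N\PP  <  k=2
[0,4] N  <  k=1
[4,5] PP  lex  "which"
[5,6] (S\N)\PP  lex  "cat"
[4,6] S\N  <  k=5
[0,6] S  <  k=4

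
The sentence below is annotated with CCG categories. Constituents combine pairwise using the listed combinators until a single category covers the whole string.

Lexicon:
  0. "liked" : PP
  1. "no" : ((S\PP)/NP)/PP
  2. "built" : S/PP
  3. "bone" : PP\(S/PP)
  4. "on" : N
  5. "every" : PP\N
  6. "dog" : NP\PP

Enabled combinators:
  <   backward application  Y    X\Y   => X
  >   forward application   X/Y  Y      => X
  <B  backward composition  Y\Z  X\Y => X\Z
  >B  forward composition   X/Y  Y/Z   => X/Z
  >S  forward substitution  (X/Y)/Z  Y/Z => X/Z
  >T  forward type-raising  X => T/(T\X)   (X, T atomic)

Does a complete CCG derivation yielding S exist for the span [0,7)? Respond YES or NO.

YES

[0,7] S   >
  [0,1] S/(S\PP)   >T
    [0,1] "liked" : PP
  [1,7] S\PP   >
    [1,4] (S\PP)/NP   >
      [1,2] "no" : ((S\PP)/NP)/PP
      [2,4] PP   <
        [2,3] "built" : S/PP
        [3,4] "bone" : PP\(S/PP)
    [4,7] NP   <
      [4,6] PP   <
        [4,5] "on" : N
        [5,6] "every" : PP\N
      [6,7] "dog" : NP\PP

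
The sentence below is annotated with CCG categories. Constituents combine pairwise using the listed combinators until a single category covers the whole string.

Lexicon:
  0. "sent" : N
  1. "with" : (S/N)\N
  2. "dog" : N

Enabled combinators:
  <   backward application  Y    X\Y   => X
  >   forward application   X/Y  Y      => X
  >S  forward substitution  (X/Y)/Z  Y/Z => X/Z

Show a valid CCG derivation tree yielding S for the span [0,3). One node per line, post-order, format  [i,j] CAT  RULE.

[0,1] N  lex  "sent"
[1,2] (S/N)\N  lex  "with"
[0,2] S/N  <  k=1
[2,3] N  lex  "dog"
[0,3] S  >  k=2

[0,3] S   >
  [0,2] S/N   <
    [0,1] "sent" : N
    [1,2] "with" : (S/N)\N
  [2,3] "dog" : N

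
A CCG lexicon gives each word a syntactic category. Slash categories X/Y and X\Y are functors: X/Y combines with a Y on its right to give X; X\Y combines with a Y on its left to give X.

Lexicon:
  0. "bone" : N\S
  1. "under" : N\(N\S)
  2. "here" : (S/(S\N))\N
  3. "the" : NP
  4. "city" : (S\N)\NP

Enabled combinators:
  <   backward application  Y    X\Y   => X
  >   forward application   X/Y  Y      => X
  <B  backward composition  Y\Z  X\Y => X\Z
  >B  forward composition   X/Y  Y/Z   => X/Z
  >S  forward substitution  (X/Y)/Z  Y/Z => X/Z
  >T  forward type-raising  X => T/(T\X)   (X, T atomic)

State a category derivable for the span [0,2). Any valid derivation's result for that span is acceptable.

[0,5] S   >
  [0,3] S/(S\N)   <
    [0,2] N   <
      [0,1] "bone" : N\S
      [1,2] "under" : N\(N\S)
    [2,3] "here" : (S/(S\N))\N
  [3,5] S\N   <
    [3,4] "the" : NP
    [4,5] "city" : (S\N)\NP

N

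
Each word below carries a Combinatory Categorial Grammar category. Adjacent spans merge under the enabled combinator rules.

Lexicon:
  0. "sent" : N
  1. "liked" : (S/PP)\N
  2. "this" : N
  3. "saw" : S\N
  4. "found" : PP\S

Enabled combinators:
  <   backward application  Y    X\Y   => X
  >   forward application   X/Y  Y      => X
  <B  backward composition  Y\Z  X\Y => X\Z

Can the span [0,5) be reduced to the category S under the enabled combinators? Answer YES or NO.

[0,5] S   >
  [0,2] S/PP   <
    [0,1] "sent" : N
    [1,2] "liked" : (S/PP)\N
  [2,5] PP   <
    [2,4] S   <
      [2,3] "this" : N
      [3,4] "saw" : S\N
    [4,5] "found" : PP\S

YES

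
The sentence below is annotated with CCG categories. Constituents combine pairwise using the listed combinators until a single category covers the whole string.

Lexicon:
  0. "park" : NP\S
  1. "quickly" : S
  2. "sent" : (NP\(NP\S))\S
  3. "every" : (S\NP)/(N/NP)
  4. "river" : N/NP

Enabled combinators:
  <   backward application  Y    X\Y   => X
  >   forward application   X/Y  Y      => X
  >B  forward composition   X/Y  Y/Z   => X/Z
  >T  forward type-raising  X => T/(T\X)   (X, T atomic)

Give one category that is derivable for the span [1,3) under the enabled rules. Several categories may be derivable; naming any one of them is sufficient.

[0,5] S   <
  [0,3] NP   <
    [0,1] "park" : NP\S
    [1,3] NP\(NP\S)   <
      [1,2] "quickly" : S
      [2,3] "sent" : (NP\(NP\S))\S
  [3,5] S\NP   >
    [3,4] "every" : (S\NP)/(N/NP)
    [4,5] "river" : N/NP

NP\(NP\S)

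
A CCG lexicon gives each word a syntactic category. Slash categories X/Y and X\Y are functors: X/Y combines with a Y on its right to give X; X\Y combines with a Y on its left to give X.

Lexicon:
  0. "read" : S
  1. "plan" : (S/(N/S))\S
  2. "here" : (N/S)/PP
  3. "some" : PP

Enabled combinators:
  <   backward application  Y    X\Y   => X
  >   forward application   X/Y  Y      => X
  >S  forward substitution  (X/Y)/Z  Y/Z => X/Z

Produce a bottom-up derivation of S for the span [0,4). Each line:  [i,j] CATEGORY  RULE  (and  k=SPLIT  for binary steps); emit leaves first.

[0,1] S  lex  "read"
[1,2] (S/(N/S))\S  lex  "plan"
[0,2] S/(N/S)  <  k=1
[2,3] (N/S)/PP  lex  "here"
[3,4] PP  lex  "some"
[2,4] N/S  >  k=3
[0,4] S  >  k=2

[0,4] S   >
  [0,2] S/(N/S)   <
    [0,1] "read" : S
    [1,2] "plan" : (S/(N/S))\S
  [2,4] N/S   >
    [2,3] "here" : (N/S)/PP
    [3,4] "some" : PP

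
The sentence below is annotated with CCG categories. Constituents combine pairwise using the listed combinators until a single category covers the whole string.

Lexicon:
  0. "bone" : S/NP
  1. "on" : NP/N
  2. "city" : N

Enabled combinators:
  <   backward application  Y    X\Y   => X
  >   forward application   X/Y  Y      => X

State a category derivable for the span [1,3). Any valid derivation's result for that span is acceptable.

[0,3] S   >
  [0,1] "bone" : S/NP
  [1,3] NP   >
    [1,2] "on" : NP/N
    [2,3] "city" : N

NP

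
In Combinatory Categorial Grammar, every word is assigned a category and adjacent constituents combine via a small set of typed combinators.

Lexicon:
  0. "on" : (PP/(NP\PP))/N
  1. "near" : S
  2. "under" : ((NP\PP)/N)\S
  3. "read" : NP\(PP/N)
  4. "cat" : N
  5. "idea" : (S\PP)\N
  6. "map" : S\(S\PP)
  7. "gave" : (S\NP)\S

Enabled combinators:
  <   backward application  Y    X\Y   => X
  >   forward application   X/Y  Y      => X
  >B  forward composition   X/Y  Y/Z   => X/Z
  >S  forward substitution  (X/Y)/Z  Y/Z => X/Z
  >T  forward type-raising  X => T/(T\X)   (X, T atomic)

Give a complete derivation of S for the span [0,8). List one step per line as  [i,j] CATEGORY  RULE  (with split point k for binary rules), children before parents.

[0,8] S   <
  [0,4] NP   <
    [0,3] PP/N   >S
      [0,1] "on" : (PP/(NP\PP))/N
      [1,3] (NP\PP)/N   <
        [1,2] "near" : S
        [2,3] "under" : ((NP\PP)/N)\S
    [3,4] "read" : NP\(PP/N)
  [4,8] S\NP   <
    [4,7] S   <
      [4,6] S\PP   <
        [4,5] "cat" : N
        [5,6] "idea" : (S\PP)\N
      [6,7] "map" : S\(S\PP)
    [7,8] "gave" : (S\NP)\S

[0,1] (PP/(NP\PP))/N  lex  "on"
[1,2] S  lex  "near"
[2,3] ((NP\PP)/N)\S  lex  "under"
[1,3] (NP\PP)/N  <  k=2
[0,3] PP/N  >S  k=1
[3,4] NP\(PP/N)  lex  "read"
[0,4] NP  <  k=3
[4,5] N  lex  "cat"
[5,6] (S\PP)\N  lex  "idea"
[4,6] S\PP  <  k=5
[6,7] S\(S\PP)  lex  "map"
[4,7] S  <  k=6
[7,8] (S\NP)\S  lex  "gave"
[4,8] S\NP  <  k=7
[0,8] S  <  k=4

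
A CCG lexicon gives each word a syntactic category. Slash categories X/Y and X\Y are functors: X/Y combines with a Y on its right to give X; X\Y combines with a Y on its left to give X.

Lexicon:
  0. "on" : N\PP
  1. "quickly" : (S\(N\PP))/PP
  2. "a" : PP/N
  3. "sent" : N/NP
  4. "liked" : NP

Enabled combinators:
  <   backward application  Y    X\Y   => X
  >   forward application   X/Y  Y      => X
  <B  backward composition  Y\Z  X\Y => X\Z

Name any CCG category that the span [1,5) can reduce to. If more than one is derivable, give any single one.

[0,5] S   <
  [0,1] "on" : N\PP
  [1,5] S\(N\PP)   >
    [1,2] "quickly" : (S\(N\PP))/PP
    [2,5] PP   >
      [2,3] "a" : PP/N
      [3,5] N   >
        [3,4] "sent" : N/NP
        [4,5] "liked" : NP

S\(N\PP)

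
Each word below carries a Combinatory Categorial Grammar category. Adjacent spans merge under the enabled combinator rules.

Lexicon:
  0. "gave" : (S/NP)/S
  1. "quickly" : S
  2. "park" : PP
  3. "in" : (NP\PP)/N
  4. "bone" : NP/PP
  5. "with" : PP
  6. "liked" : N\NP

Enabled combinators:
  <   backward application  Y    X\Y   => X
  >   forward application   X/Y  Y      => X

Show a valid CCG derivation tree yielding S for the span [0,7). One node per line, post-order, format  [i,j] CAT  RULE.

[0,7] S   >
  [0,2] S/NP   >
    [0,1] "gave" : (S/NP)/S
    [1,2] "quickly" : S
  [2,7] NP   <
    [2,3] "park" : PP
    [3,7] NP\PP   >
      [3,4] "in" : (NP\PP)/N
      [4,7] N   <
        [4,6] NP   >
          [4,5] "bone" : NP/PP
          [5,6] "with" : PP
        [6,7] "liked" : N\NP

[0,1] (S/NP)/S  lex  "gave"
[1,2] S  lex  "quickly"
[0,2] S/NP  >  k=1
[2,3] PP  lex  "park"
[3,4] (NP\PP)/N  lex  "in"
[4,5] NP/PP  lex  "bone"
[5,6] PP  lex  "with"
[4,6] NP  >  k=5
[6,7] N\NP  lex  "liked"
[4,7] N  <  k=6
[3,7] NP\PP  >  k=4
[2,7] NP  <  k=3
[0,7] S  >  k=2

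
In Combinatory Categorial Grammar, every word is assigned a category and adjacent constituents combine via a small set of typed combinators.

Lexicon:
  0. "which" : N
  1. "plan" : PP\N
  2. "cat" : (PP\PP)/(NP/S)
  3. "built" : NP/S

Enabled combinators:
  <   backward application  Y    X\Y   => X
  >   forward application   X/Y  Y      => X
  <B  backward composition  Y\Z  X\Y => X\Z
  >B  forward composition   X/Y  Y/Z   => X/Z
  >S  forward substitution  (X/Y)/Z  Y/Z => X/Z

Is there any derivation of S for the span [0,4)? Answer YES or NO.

N PP\N (PP\PP)/(NP/S) NP/S
CKY chart[0,4] = {PP}; S ∉ chart

NO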